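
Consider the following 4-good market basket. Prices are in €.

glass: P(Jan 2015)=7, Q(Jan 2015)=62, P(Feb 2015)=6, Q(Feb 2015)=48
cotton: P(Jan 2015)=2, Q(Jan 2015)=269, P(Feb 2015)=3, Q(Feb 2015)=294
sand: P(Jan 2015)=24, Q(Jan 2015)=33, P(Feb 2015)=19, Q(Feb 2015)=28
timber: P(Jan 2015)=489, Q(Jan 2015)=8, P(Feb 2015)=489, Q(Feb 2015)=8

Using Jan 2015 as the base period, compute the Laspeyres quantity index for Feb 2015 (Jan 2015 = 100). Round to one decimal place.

97.0

Laspeyres quantity index uses base-period prices as weights.
ΣP(Jan 2015)·Q(Feb 2015) = 7×48 + 2×294 + 24×28 + 489×8 = 336 + 588 + 672 + 3912 = 5508
ΣP(Jan 2015)·Q(Jan 2015) = 7×62 + 2×269 + 24×33 + 489×8 = 434 + 538 + 792 + 3912 = 5676
Index = 5508 / 5676 × 100 = 97.0402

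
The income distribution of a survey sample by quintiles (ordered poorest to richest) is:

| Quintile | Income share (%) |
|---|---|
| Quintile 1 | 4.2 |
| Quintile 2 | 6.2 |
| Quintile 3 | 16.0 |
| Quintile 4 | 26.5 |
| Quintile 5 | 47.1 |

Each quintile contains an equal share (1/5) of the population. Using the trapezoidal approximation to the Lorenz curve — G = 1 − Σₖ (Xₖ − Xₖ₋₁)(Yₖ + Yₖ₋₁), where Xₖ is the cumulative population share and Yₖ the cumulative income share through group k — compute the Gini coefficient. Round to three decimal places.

Cumulative income shares Yₖ: 0.0420, 0.1040, 0.2640, 0.5290, 1.0000
Σ (Xₖ−Xₖ₋₁)(Yₖ+Yₖ₋₁) = (1/5)(0.0420+0.0000) + (1/5)(0.1040+0.0420) + (1/5)(0.2640+0.1040) + (1/5)(0.5290+0.2640) + (1/5)(1.0000+0.5290)
  = 0.0084 + 0.0292 + 0.0736 + 0.1586 + 0.3058 = 0.5756
G = 1 − 0.5756 = 0.4244

0.424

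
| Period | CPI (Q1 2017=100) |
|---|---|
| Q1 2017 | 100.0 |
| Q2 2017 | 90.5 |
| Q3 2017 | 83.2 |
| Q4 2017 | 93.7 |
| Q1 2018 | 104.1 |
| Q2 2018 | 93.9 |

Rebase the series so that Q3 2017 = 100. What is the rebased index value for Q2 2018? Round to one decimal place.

Rebased(Q2 2018) = 93.9 / 83.2 × 100 = 112.8606

112.9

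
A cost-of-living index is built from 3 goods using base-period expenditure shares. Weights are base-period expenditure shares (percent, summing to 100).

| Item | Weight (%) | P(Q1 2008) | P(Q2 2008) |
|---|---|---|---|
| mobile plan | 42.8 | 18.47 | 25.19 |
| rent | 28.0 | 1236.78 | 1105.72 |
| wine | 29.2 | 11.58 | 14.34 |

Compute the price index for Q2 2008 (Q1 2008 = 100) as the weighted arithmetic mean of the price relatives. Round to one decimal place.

mobile plan: 42.8 × (25.19/18.47) = 42.8 × 1.363833 = 58.3721
rent: 28.0 × (1105.72/1236.78) = 28.0 × 0.894031 = 25.0329
wine: 29.2 × (14.34/11.58) = 29.2 × 1.238342 = 36.1596
Index = Σ wᵢ·(p₁ᵢ/p₀ᵢ) = 58.3721 + 25.0329 + 36.1596 = 119.5645

119.6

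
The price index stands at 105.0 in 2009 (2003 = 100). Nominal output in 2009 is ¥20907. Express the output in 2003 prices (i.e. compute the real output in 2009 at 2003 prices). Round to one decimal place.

19911.4

Real = Nominal ÷ (Index/100) = 20907 ÷ (105.0/100)
     = 20907 ÷ 1.050 = 19911.4286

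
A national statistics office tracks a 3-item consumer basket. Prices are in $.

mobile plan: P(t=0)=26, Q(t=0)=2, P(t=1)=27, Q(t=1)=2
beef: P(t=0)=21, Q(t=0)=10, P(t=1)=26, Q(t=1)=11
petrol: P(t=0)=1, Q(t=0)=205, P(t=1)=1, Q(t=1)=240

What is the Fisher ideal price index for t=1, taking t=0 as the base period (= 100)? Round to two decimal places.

Laspeyres component (base-period weights):
ΣP(t=1)Q(t=0) = 27×2 + 26×10 + 1×205 = 54 + 260 + 205 = 519
ΣP(t=0)Q(t=0) = 26×2 + 21×10 + 1×205 = 52 + 210 + 205 = 467
L = 519 / 467 × 100 = 111.1349
Paasche component (current-period weights):
ΣP(t=1)Q(t=1) = 27×2 + 26×11 + 1×240 = 54 + 286 + 240 = 580
ΣP(t=0)Q(t=1) = 26×2 + 21×11 + 1×240 = 52 + 231 + 240 = 523
P = 580 / 523 × 100 = 110.8987
Fisher = √(L × P) = √(111.1349 × 110.8987) = 111.0167

111.02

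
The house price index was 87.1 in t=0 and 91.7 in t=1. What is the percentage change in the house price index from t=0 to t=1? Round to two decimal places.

Change = (91.7 − 87.1) / 87.1 × 100
       = 4.6 / 87.1 × 100 = 5.2813%

5.28%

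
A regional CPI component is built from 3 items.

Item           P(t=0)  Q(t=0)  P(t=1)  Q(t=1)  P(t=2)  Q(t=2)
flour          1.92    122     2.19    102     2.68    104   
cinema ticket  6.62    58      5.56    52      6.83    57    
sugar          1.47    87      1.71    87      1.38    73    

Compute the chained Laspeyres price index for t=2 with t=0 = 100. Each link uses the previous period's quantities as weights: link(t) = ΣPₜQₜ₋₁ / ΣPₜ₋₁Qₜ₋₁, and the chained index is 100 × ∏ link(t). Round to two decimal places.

112.04

Link t=0→t=1:
ΣP(t=1)Q(t=0) = 2.19×122 + 5.56×58 + 1.71×87 = 267.18 + 322.48 + 148.77 = 738.43
ΣP(t=0)Q(t=0) = 1.92×122 + 6.62×58 + 1.47×87 = 234.24 + 383.96 + 127.89 = 746.09
link = 738.43/746.09 = 0.989733
Link t=1→t=2:
ΣP(t=2)Q(t=1) = 2.68×102 + 6.83×52 + 1.38×87 = 273.36 + 355.16 + 120.06 = 748.58
ΣP(t=1)Q(t=1) = 2.19×102 + 5.56×52 + 1.71×87 = 223.38 + 289.12 + 148.77 = 661.27
link = 748.58/661.27 = 1.132034
Chained index = 100 × 0.989733 × 1.132034 = 112.0411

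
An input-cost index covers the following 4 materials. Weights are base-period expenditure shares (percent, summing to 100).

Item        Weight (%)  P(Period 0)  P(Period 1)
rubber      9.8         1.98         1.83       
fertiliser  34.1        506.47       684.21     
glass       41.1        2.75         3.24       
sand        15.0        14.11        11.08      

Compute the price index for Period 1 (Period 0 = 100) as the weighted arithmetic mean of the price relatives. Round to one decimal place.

115.3

rubber: 9.8 × (1.83/1.98) = 9.8 × 0.924242 = 9.0576
fertiliser: 34.1 × (684.21/506.47) = 34.1 × 1.350939 = 46.0670
glass: 41.1 × (3.24/2.75) = 41.1 × 1.178182 = 48.4233
sand: 15.0 × (11.08/14.11) = 15.0 × 0.785259 = 11.7789
Index = Σ wᵢ·(p₁ᵢ/p₀ᵢ) = 9.0576 + 46.0670 + 48.4233 + 11.7789 = 115.3267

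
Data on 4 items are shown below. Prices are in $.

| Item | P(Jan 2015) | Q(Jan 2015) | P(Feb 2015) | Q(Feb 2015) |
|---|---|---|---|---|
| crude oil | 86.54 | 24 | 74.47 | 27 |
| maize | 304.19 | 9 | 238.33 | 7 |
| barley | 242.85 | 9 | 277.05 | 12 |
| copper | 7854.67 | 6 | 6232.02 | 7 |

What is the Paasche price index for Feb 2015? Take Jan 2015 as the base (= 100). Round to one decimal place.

81.2

Paasche price index uses current-period quantities as weights.
ΣP(Feb 2015)·Q(Feb 2015) = 74.47×27 + 238.33×7 + 277.05×12 + 6232.02×7 = 2010.69 + 1668.31 + 3324.6 + 43624.14 = 50627.74
ΣP(Jan 2015)·Q(Feb 2015) = 86.54×27 + 304.19×7 + 242.85×12 + 7854.67×7 = 2336.58 + 2129.33 + 2914.2 + 54982.69 = 62362.8
Index = 50627.74 / 62362.8 × 100 = 81.1826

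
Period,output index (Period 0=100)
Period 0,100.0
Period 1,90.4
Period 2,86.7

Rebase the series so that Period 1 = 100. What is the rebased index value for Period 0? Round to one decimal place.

Rebased(Period 0) = 100.0 / 90.4 × 100 = 110.6195

110.6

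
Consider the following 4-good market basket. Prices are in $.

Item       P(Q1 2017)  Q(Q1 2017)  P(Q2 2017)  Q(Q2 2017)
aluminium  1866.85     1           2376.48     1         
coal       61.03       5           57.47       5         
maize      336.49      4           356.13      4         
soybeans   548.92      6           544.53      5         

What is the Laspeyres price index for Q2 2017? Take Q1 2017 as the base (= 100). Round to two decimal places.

107.99

Laspeyres price index uses base-period quantities as weights.
ΣP(Q2 2017)·Q(Q1 2017) = 2376.48×1 + 57.47×5 + 356.13×4 + 544.53×6 = 2376.48 + 287.35 + 1424.52 + 3267.18 = 7355.53
ΣP(Q1 2017)·Q(Q1 2017) = 1866.85×1 + 61.03×5 + 336.49×4 + 548.92×6 = 1866.85 + 305.15 + 1345.96 + 3293.52 = 6811.48
Index = 7355.53 / 6811.48 × 100 = 107.9873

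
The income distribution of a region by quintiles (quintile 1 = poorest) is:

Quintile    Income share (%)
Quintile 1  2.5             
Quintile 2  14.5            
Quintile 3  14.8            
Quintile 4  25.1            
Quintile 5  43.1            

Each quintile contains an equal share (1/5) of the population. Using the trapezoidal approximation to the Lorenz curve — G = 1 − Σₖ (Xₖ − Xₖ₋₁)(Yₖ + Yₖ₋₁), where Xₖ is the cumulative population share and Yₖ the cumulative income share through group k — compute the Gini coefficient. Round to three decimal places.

0.367

Cumulative income shares Yₖ: 0.0250, 0.1700, 0.3180, 0.5690, 1.0000
Σ (Xₖ−Xₖ₋₁)(Yₖ+Yₖ₋₁) = (1/5)(0.0250+0.0000) + (1/5)(0.1700+0.0250) + (1/5)(0.3180+0.1700) + (1/5)(0.5690+0.3180) + (1/5)(1.0000+0.5690)
  = 0.0050 + 0.0390 + 0.0976 + 0.1774 + 0.3138 = 0.6328
G = 1 − 0.6328 = 0.3672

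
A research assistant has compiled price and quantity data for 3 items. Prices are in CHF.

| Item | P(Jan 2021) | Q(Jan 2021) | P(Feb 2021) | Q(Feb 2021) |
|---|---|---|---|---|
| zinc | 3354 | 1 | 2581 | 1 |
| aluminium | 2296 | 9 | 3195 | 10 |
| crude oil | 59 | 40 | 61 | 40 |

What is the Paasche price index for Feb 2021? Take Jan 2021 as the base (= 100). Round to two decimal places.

128.94

Paasche price index uses current-period quantities as weights.
ΣP(Feb 2021)·Q(Feb 2021) = 2581×1 + 3195×10 + 61×40 = 2581 + 31950 + 2440 = 36971
ΣP(Jan 2021)·Q(Feb 2021) = 3354×1 + 2296×10 + 59×40 = 3354 + 22960 + 2360 = 28674
Index = 36971 / 28674 × 100 = 128.9356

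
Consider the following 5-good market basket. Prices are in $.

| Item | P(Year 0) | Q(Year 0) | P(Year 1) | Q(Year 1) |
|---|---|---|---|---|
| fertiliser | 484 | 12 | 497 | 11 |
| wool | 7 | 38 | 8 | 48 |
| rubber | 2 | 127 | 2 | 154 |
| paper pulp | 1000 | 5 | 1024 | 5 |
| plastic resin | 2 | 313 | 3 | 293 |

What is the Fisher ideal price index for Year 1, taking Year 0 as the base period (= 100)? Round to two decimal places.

Laspeyres component (base-period weights):
ΣP(Year 1)Q(Year 0) = 497×12 + 8×38 + 2×127 + 1024×5 + 3×313 = 5964 + 304 + 254 + 5120 + 939 = 12581
ΣP(Year 0)Q(Year 0) = 484×12 + 7×38 + 2×127 + 1000×5 + 2×313 = 5808 + 266 + 254 + 5000 + 626 = 11954
L = 12581 / 11954 × 100 = 105.2451
Paasche component (current-period weights):
ΣP(Year 1)Q(Year 1) = 497×11 + 8×48 + 2×154 + 1024×5 + 3×293 = 5467 + 384 + 308 + 5120 + 879 = 12158
ΣP(Year 0)Q(Year 1) = 484×11 + 7×48 + 2×154 + 1000×5 + 2×293 = 5324 + 336 + 308 + 5000 + 586 = 11554
P = 12158 / 11554 × 100 = 105.2276
Fisher = √(L × P) = √(105.2451 × 105.2276) = 105.2364

105.24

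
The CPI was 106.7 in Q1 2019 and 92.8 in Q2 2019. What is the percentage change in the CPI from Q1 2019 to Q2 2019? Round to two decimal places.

-13.03%

Change = (92.8 − 106.7) / 106.7 × 100
       = -13.9 / 106.7 × 100 = -13.0272%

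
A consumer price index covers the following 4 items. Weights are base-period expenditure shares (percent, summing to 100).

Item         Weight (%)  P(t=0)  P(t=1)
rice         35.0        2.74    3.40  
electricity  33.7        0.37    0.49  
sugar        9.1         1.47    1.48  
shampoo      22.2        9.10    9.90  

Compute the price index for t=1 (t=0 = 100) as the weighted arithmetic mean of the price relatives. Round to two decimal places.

121.37

rice: 35.0 × (3.40/2.74) = 35.0 × 1.240876 = 43.4307
electricity: 33.7 × (0.49/0.37) = 33.7 × 1.324324 = 44.6297
sugar: 9.1 × (1.48/1.47) = 9.1 × 1.006803 = 9.1619
shampoo: 22.2 × (9.90/9.10) = 22.2 × 1.087912 = 24.1516
Index = Σ wᵢ·(p₁ᵢ/p₀ᵢ) = 43.4307 + 44.6297 + 9.1619 + 24.1516 = 121.3739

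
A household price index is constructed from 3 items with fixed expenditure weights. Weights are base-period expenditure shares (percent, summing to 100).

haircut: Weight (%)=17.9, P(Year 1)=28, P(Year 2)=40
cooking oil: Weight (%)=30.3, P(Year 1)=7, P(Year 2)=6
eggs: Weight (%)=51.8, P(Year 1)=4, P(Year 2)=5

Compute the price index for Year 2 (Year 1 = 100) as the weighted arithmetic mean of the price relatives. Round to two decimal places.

haircut: 17.9 × (40/28) = 17.9 × 1.428571 = 25.5714
cooking oil: 30.3 × (6/7) = 30.3 × 0.857143 = 25.9714
eggs: 51.8 × (5/4) = 51.8 × 1.250000 = 64.7500
Index = Σ wᵢ·(p₁ᵢ/p₀ᵢ) = 25.5714 + 25.9714 + 64.7500 = 116.2929

116.29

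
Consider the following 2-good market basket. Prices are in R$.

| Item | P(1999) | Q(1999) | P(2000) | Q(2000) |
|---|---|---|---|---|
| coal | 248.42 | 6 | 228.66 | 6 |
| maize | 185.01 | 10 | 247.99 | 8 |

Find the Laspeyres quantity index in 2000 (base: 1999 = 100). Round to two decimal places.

Laspeyres quantity index uses base-period prices as weights.
ΣP(1999)·Q(2000) = 248.42×6 + 185.01×8 = 1490.52 + 1480.08 = 2970.6
ΣP(1999)·Q(1999) = 248.42×6 + 185.01×10 = 1490.52 + 1850.1 = 3340.62
Index = 2970.6 / 3340.62 × 100 = 88.9236

88.92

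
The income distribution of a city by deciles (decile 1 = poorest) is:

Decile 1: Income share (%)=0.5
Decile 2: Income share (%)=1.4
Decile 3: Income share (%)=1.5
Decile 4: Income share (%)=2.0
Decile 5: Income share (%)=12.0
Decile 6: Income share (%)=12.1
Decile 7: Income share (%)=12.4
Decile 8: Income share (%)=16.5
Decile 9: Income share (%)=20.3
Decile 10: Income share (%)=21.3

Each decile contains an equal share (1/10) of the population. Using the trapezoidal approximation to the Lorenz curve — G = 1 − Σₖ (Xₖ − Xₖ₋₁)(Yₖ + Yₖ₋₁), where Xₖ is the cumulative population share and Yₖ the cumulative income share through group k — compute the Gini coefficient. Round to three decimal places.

Cumulative income shares Yₖ: 0.0050, 0.0190, 0.0340, 0.0540, 0.1740, 0.2950, 0.4190, 0.5840, 0.7870, 1.0000
Σ (Xₖ−Xₖ₋₁)(Yₖ+Yₖ₋₁) = (1/10)(0.0050+0.0000) + (1/10)(0.0190+0.0050) + (1/10)(0.0340+0.0190) + (1/10)(0.0540+0.0340) + (1/10)(0.1740+0.0540) + (1/10)(0.2950+0.1740) + (1/10)(0.4190+0.2950) + (1/10)(0.5840+0.4190) + (1/10)(0.7870+0.5840) + (1/10)(1.0000+0.7870)
  = 0.0005 + 0.0024 + 0.0053 + 0.0088 + 0.0228 + 0.0469 + 0.0714 + 0.1003 + 0.1371 + 0.1787 = 0.5742
G = 1 − 0.5742 = 0.4258

0.426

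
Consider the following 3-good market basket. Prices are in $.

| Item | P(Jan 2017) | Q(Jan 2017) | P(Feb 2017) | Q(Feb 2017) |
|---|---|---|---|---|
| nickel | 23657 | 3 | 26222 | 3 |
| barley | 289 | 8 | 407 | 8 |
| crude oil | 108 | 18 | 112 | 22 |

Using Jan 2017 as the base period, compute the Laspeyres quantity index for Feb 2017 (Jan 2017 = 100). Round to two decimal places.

100.57

Laspeyres quantity index uses base-period prices as weights.
ΣP(Jan 2017)·Q(Feb 2017) = 23657×3 + 289×8 + 108×22 = 70971 + 2312 + 2376 = 75659
ΣP(Jan 2017)·Q(Jan 2017) = 23657×3 + 289×8 + 108×18 = 70971 + 2312 + 1944 = 75227
Index = 75659 / 75227 × 100 = 100.5743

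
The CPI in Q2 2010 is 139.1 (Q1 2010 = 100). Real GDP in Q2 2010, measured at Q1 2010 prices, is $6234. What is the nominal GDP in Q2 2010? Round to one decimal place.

8671.5

Nominal = Real × (Index/100) = 6234 × (139.1/100)
        = 6234 × 1.391 = 8671.4940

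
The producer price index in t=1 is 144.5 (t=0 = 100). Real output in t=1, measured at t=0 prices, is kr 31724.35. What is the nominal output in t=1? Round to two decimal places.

45841.69

Nominal = Real × (Index/100) = 31724.35 × (144.5/100)
        = 31724.35 × 1.445 = 45841.6857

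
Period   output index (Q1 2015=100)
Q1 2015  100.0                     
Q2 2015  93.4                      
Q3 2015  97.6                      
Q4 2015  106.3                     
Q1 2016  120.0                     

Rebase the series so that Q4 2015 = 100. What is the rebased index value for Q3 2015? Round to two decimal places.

Rebased(Q3 2015) = 97.6 / 106.3 × 100 = 91.8156

91.82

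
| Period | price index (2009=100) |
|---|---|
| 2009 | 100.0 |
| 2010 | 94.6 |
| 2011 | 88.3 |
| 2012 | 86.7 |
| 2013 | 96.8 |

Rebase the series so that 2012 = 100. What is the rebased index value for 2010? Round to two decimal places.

109.11

Rebased(2010) = 94.6 / 86.7 × 100 = 109.1119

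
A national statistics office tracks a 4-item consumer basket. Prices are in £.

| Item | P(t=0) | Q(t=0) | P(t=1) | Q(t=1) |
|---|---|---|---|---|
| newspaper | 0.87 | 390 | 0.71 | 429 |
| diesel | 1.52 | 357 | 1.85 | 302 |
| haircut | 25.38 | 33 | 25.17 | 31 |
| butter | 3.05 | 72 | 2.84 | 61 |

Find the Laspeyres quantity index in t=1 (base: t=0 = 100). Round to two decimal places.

93.09

Laspeyres quantity index uses base-period prices as weights.
ΣP(t=0)·Q(t=1) = 0.87×429 + 1.52×302 + 25.38×31 + 3.05×61 = 373.23 + 459.04 + 786.78 + 186.05 = 1805.1
ΣP(t=0)·Q(t=0) = 0.87×390 + 1.52×357 + 25.38×33 + 3.05×72 = 339.3 + 542.64 + 837.54 + 219.6 = 1939.08
Index = 1805.1 / 1939.08 × 100 = 93.0905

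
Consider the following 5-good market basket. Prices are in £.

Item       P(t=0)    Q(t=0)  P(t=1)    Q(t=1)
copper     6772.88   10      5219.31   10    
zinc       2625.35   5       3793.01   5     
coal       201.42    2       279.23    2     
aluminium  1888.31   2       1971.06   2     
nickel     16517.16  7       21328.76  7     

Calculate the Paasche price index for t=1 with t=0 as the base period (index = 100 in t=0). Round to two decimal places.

112.11

Paasche price index uses current-period quantities as weights.
ΣP(t=1)·Q(t=1) = 5219.31×10 + 3793.01×5 + 279.23×2 + 1971.06×2 + 21328.76×7 = 52193.1 + 18965.05 + 558.46 + 3942.12 + 149301.32 = 224960.05
ΣP(t=0)·Q(t=1) = 6772.88×10 + 2625.35×5 + 201.42×2 + 1888.31×2 + 16517.16×7 = 67728.8 + 13126.75 + 402.84 + 3776.62 + 115620.12 = 200655.13
Index = 224960.05 / 200655.13 × 100 = 112.1128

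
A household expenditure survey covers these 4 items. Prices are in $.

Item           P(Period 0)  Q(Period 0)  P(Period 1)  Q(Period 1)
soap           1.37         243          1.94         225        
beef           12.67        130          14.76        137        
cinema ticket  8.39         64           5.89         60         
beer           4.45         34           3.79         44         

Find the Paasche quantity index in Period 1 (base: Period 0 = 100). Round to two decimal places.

102.86

Paasche quantity index uses current-period prices as weights.
ΣP(Period 1)·Q(Period 1) = 1.94×225 + 14.76×137 + 5.89×60 + 3.79×44 = 436.5 + 2022.12 + 353.4 + 166.76 = 2978.78
ΣP(Period 1)·Q(Period 0) = 1.94×243 + 14.76×130 + 5.89×64 + 3.79×34 = 471.42 + 1918.8 + 376.96 + 128.86 = 2896.04
Index = 2978.78 / 2896.04 × 100 = 102.8570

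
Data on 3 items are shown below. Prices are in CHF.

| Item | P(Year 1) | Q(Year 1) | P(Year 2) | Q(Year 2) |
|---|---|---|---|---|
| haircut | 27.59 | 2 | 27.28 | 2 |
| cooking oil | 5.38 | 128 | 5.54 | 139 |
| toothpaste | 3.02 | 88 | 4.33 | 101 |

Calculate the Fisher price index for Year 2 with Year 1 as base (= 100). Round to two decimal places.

113.64

Laspeyres component (base-period weights):
ΣP(Year 2)Q(Year 1) = 27.28×2 + 5.54×128 + 4.33×88 = 54.56 + 709.12 + 381.04 = 1144.72
ΣP(Year 1)Q(Year 1) = 27.59×2 + 5.38×128 + 3.02×88 = 55.18 + 688.64 + 265.76 = 1009.58
L = 1144.72 / 1009.58 × 100 = 113.3858
Paasche component (current-period weights):
ΣP(Year 2)Q(Year 2) = 27.28×2 + 5.54×139 + 4.33×101 = 54.56 + 770.06 + 437.33 = 1261.95
ΣP(Year 1)Q(Year 2) = 27.59×2 + 5.38×139 + 3.02×101 = 55.18 + 747.82 + 305.02 = 1108.02
P = 1261.95 / 1108.02 × 100 = 113.8923
Fisher = √(L × P) = √(113.3858 × 113.8923) = 113.6388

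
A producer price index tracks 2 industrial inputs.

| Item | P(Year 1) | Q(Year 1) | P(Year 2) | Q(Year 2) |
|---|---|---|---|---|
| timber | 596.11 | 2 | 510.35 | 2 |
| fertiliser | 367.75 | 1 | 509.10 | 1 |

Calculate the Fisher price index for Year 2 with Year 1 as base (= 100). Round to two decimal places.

98.07

Laspeyres component (base-period weights):
ΣP(Year 2)Q(Year 1) = 510.35×2 + 509.10×1 = 1020.7 + 509.1 = 1529.8
ΣP(Year 1)Q(Year 1) = 596.11×2 + 367.75×1 = 1192.22 + 367.75 = 1559.97
L = 1529.8 / 1559.97 × 100 = 98.0660
Paasche component (current-period weights):
ΣP(Year 2)Q(Year 2) = 510.35×2 + 509.10×1 = 1020.7 + 509.1 = 1529.8
ΣP(Year 1)Q(Year 2) = 596.11×2 + 367.75×1 = 1192.22 + 367.75 = 1559.97
P = 1529.8 / 1559.97 × 100 = 98.0660
Fisher = √(L × P) = √(98.0660 × 98.0660) = 98.0660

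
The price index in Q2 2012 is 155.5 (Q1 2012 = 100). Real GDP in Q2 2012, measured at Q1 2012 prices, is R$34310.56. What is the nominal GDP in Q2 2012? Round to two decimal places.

53352.92

Nominal = Real × (Index/100) = 34310.56 × (155.5/100)
        = 34310.56 × 1.555 = 53352.9208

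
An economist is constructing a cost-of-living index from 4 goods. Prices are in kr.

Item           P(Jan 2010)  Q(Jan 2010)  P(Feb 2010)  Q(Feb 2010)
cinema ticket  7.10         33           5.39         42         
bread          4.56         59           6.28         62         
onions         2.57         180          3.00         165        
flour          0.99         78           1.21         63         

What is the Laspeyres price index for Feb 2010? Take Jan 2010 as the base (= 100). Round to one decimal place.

Laspeyres price index uses base-period quantities as weights.
ΣP(Feb 2010)·Q(Jan 2010) = 5.39×33 + 6.28×59 + 3.00×180 + 1.21×78 = 177.87 + 370.52 + 540 + 94.38 = 1182.77
ΣP(Jan 2010)·Q(Jan 2010) = 7.10×33 + 4.56×59 + 2.57×180 + 0.99×78 = 234.3 + 269.04 + 462.6 + 77.22 = 1043.16
Index = 1182.77 / 1043.16 × 100 = 113.3834

113.4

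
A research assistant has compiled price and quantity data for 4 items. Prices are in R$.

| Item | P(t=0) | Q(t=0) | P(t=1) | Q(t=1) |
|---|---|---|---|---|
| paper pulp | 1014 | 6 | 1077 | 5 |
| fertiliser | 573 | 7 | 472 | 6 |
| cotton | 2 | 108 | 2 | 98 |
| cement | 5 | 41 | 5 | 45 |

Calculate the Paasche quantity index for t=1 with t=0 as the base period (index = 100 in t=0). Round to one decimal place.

Paasche quantity index uses current-period prices as weights.
ΣP(t=1)·Q(t=1) = 1077×5 + 472×6 + 2×98 + 5×45 = 5385 + 2832 + 196 + 225 = 8638
ΣP(t=1)·Q(t=0) = 1077×6 + 472×7 + 2×108 + 5×41 = 6462 + 3304 + 216 + 205 = 10187
Index = 8638 / 10187 × 100 = 84.7943

84.8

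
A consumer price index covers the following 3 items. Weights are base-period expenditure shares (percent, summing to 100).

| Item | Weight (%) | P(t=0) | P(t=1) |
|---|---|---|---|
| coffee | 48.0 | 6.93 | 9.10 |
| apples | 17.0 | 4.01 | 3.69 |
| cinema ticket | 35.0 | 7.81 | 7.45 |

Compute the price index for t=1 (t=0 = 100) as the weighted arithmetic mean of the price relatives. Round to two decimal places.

112.06

coffee: 48.0 × (9.10/6.93) = 48.0 × 1.313131 = 63.0303
apples: 17.0 × (3.69/4.01) = 17.0 × 0.920200 = 15.6434
cinema ticket: 35.0 × (7.45/7.81) = 35.0 × 0.953905 = 33.3867
Index = Σ wᵢ·(p₁ᵢ/p₀ᵢ) = 63.0303 + 15.6434 + 33.3867 = 112.0604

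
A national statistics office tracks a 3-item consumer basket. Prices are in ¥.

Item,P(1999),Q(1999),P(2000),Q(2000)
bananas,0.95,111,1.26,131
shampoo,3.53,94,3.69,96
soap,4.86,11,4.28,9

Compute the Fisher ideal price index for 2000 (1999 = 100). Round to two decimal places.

109.39

Laspeyres component (base-period weights):
ΣP(2000)Q(1999) = 1.26×111 + 3.69×94 + 4.28×11 = 139.86 + 346.86 + 47.08 = 533.8
ΣP(1999)Q(1999) = 0.95×111 + 3.53×94 + 4.86×11 = 105.45 + 331.82 + 53.46 = 490.73
L = 533.8 / 490.73 × 100 = 108.7767
Paasche component (current-period weights):
ΣP(2000)Q(2000) = 1.26×131 + 3.69×96 + 4.28×9 = 165.06 + 354.24 + 38.52 = 557.82
ΣP(1999)Q(2000) = 0.95×131 + 3.53×96 + 4.86×9 = 124.45 + 338.88 + 43.74 = 507.07
P = 557.82 / 507.07 × 100 = 110.0085
Fisher = √(L × P) = √(108.7767 × 110.0085) = 109.3909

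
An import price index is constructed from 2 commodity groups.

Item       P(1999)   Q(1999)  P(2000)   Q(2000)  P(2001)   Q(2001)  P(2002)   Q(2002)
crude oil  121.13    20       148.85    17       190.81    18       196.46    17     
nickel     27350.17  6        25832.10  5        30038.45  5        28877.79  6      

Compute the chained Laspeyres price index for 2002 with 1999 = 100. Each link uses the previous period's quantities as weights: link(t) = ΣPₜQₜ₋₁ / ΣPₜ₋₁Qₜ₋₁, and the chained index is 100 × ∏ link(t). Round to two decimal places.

Link 1999→2000:
ΣP(2000)Q(1999) = 148.85×20 + 25832.10×6 = 2977 + 154992.6 = 157969.6
ΣP(1999)Q(1999) = 121.13×20 + 27350.17×6 = 2422.6 + 164101.02 = 166523.62
link = 157969.6/166523.62 = 0.948632
Link 2000→2001:
ΣP(2001)Q(2000) = 190.81×17 + 30038.45×5 = 3243.77 + 150192.25 = 153436.02
ΣP(2000)Q(2000) = 148.85×17 + 25832.10×5 = 2530.45 + 129160.5 = 131690.95
link = 153436.02/131690.95 = 1.165122
Link 2001→2002:
ΣP(2002)Q(2001) = 196.46×18 + 28877.79×5 = 3536.28 + 144388.95 = 147925.23
ΣP(2001)Q(2001) = 190.81×18 + 30038.45×5 = 3434.58 + 150192.25 = 153626.83
link = 147925.23/153626.83 = 0.962887
Chained index = 100 × 0.948632 × 1.165122 × 0.962887 = 106.4251

106.43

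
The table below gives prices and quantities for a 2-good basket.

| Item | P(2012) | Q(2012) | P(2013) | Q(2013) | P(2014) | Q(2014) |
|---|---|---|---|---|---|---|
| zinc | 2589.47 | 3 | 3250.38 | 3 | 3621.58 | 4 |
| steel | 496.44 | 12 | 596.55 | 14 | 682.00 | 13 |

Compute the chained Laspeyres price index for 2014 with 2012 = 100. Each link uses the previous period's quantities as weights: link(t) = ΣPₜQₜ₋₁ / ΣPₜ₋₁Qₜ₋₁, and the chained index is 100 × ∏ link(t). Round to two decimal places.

Link 2012→2013:
ΣP(2013)Q(2012) = 3250.38×3 + 596.55×12 = 9751.14 + 7158.6 = 16909.74
ΣP(2012)Q(2012) = 2589.47×3 + 496.44×12 = 7768.41 + 5957.28 = 13725.69
link = 16909.74/13725.69 = 1.231977
Link 2013→2014:
ΣP(2014)Q(2013) = 3621.58×3 + 682.00×14 = 10864.74 + 9548 = 20412.74
ΣP(2013)Q(2013) = 3250.38×3 + 596.55×14 = 9751.14 + 8351.7 = 18102.84
link = 20412.74/18102.84 = 1.127599
Chained index = 100 × 1.231977 × 1.127599 = 138.9176

138.92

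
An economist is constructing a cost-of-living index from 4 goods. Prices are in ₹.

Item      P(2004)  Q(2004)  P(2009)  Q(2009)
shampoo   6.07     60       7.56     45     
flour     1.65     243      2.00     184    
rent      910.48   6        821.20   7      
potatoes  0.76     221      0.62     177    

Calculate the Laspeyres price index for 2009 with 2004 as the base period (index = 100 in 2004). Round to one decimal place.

Laspeyres price index uses base-period quantities as weights.
ΣP(2009)·Q(2004) = 7.56×60 + 2.00×243 + 821.20×6 + 0.62×221 = 453.6 + 486 + 4927.2 + 137.02 = 6003.82
ΣP(2004)·Q(2004) = 6.07×60 + 1.65×243 + 910.48×6 + 0.76×221 = 364.2 + 400.95 + 5462.88 + 167.96 = 6395.99
Index = 6003.82 / 6395.99 × 100 = 93.8685

93.9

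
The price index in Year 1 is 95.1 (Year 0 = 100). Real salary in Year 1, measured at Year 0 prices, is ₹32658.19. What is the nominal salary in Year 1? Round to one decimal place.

Nominal = Real × (Index/100) = 32658.19 × (95.1/100)
        = 32658.19 × 0.951 = 31057.9387

31057.9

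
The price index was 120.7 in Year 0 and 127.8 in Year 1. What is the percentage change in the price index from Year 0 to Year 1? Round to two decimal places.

Change = (127.8 − 120.7) / 120.7 × 100
       = 7.1 / 120.7 × 100 = 5.8824%

5.88%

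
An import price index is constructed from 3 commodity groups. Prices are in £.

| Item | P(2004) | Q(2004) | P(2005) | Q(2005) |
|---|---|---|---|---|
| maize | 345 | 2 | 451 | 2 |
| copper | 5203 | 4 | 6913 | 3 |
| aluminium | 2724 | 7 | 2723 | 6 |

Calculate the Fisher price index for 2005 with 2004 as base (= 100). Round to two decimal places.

Laspeyres component (base-period weights):
ΣP(2005)Q(2004) = 451×2 + 6913×4 + 2723×7 = 902 + 27652 + 19061 = 47615
ΣP(2004)Q(2004) = 345×2 + 5203×4 + 2724×7 = 690 + 20812 + 19068 = 40570
L = 47615 / 40570 × 100 = 117.3650
Paasche component (current-period weights):
ΣP(2005)Q(2005) = 451×2 + 6913×3 + 2723×6 = 902 + 20739 + 16338 = 37979
ΣP(2004)Q(2005) = 345×2 + 5203×3 + 2724×6 = 690 + 15609 + 16344 = 32643
P = 37979 / 32643 × 100 = 116.3465
Fisher = √(L × P) = √(117.3650 × 116.3465) = 116.8547

116.85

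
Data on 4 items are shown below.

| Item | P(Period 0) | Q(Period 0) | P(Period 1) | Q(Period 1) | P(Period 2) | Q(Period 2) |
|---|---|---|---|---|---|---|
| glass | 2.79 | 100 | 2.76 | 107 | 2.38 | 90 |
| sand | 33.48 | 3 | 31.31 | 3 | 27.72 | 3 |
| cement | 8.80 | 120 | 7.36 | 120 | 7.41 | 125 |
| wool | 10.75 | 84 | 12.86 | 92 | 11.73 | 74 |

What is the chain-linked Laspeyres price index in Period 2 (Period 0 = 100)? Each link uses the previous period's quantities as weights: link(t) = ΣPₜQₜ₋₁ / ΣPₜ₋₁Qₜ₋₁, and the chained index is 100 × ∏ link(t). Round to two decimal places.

93.71

Link Period 0→Period 1:
ΣP(Period 1)Q(Period 0) = 2.76×100 + 31.31×3 + 7.36×120 + 12.86×84 = 276 + 93.93 + 883.2 + 1080.24 = 2333.37
ΣP(Period 0)Q(Period 0) = 2.79×100 + 33.48×3 + 8.80×120 + 10.75×84 = 279 + 100.44 + 1056 + 903 = 2338.44
link = 2333.37/2338.44 = 0.997832
Link Period 1→Period 2:
ΣP(Period 2)Q(Period 1) = 2.38×107 + 27.72×3 + 7.41×120 + 11.73×92 = 254.66 + 83.16 + 889.2 + 1079.16 = 2306.18
ΣP(Period 1)Q(Period 1) = 2.76×107 + 31.31×3 + 7.36×120 + 12.86×92 = 295.32 + 93.93 + 883.2 + 1183.12 = 2455.57
link = 2306.18/2455.57 = 0.939163
Chained index = 100 × 0.997832 × 0.939163 = 93.7127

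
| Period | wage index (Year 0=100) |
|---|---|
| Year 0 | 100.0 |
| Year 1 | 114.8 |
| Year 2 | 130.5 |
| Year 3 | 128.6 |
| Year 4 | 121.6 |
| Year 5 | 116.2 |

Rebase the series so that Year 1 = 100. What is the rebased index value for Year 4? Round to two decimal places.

Rebased(Year 4) = 121.6 / 114.8 × 100 = 105.9233

105.92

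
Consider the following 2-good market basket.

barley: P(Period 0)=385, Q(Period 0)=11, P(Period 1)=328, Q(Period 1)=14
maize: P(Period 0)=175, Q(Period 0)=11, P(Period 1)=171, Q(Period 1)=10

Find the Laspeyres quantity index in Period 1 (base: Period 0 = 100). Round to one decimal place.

115.9

Laspeyres quantity index uses base-period prices as weights.
ΣP(Period 0)·Q(Period 1) = 385×14 + 175×10 = 5390 + 1750 = 7140
ΣP(Period 0)·Q(Period 0) = 385×11 + 175×11 = 4235 + 1925 = 6160
Index = 7140 / 6160 × 100 = 115.9091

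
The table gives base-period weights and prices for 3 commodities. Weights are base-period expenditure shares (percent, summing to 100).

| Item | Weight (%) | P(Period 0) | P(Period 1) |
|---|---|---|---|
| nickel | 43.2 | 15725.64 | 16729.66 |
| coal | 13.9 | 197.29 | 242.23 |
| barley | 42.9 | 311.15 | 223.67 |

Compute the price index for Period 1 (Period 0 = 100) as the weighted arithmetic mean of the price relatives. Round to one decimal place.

nickel: 43.2 × (16729.66/15725.64) = 43.2 × 1.063846 = 45.9581
coal: 13.9 × (242.23/197.29) = 13.9 × 1.227787 = 17.0662
barley: 42.9 × (223.67/311.15) = 42.9 × 0.718849 = 30.8386
Index = Σ wᵢ·(p₁ᵢ/p₀ᵢ) = 45.9581 + 17.0662 + 30.8386 = 93.8630

93.9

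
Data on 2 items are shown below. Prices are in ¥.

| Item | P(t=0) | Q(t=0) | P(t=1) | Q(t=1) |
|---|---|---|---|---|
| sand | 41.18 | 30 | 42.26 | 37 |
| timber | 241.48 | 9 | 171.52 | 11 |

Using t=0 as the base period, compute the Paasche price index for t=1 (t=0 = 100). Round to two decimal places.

Paasche price index uses current-period quantities as weights.
ΣP(t=1)·Q(t=1) = 42.26×37 + 171.52×11 = 1563.62 + 1886.72 = 3450.34
ΣP(t=0)·Q(t=1) = 41.18×37 + 241.48×11 = 1523.66 + 2656.28 = 4179.94
Index = 3450.34 / 4179.94 × 100 = 82.5452

82.55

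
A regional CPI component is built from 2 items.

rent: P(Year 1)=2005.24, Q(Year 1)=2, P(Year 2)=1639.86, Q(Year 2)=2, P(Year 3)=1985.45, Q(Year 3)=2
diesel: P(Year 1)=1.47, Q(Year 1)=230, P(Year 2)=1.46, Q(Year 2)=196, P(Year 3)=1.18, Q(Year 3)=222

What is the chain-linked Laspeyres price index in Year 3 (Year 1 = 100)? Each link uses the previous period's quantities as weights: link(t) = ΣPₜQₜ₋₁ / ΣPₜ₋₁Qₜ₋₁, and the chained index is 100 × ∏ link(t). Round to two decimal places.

Link Year 1→Year 2:
ΣP(Year 2)Q(Year 1) = 1639.86×2 + 1.46×230 = 3279.72 + 335.8 = 3615.52
ΣP(Year 1)Q(Year 1) = 2005.24×2 + 1.47×230 = 4010.48 + 338.1 = 4348.58
link = 3615.52/4348.58 = 0.831425
Link Year 2→Year 3:
ΣP(Year 3)Q(Year 2) = 1985.45×2 + 1.18×196 = 3970.9 + 231.28 = 4202.18
ΣP(Year 2)Q(Year 2) = 1639.86×2 + 1.46×196 = 3279.72 + 286.16 = 3565.88
link = 4202.18/3565.88 = 1.178441
Chained index = 100 × 0.831425 × 1.178441 = 97.9786

97.98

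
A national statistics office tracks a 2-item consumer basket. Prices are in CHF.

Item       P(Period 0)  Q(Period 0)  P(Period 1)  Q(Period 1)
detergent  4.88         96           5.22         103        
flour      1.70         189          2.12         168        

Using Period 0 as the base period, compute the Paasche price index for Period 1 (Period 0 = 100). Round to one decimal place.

Paasche price index uses current-period quantities as weights.
ΣP(Period 1)·Q(Period 1) = 5.22×103 + 2.12×168 = 537.66 + 356.16 = 893.82
ΣP(Period 0)·Q(Period 1) = 4.88×103 + 1.70×168 = 502.64 + 285.6 = 788.24
Index = 893.82 / 788.24 × 100 = 113.3944

113.4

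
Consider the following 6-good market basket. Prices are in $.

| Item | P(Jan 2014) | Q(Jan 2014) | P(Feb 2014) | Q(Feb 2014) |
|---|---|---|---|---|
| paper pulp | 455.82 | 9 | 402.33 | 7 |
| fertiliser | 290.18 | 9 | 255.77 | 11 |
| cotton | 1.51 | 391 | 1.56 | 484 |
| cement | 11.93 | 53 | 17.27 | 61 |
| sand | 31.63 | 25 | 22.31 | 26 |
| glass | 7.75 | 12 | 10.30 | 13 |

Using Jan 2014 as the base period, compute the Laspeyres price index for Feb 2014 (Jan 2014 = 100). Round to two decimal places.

Laspeyres price index uses base-period quantities as weights.
ΣP(Feb 2014)·Q(Jan 2014) = 402.33×9 + 255.77×9 + 1.56×391 + 17.27×53 + 22.31×25 + 10.30×12 = 3620.97 + 2301.93 + 609.96 + 915.31 + 557.75 + 123.6 = 8129.52
ΣP(Jan 2014)·Q(Jan 2014) = 455.82×9 + 290.18×9 + 1.51×391 + 11.93×53 + 31.63×25 + 7.75×12 = 4102.38 + 2611.62 + 590.41 + 632.29 + 790.75 + 93 = 8820.45
Index = 8129.52 / 8820.45 × 100 = 92.1667

92.17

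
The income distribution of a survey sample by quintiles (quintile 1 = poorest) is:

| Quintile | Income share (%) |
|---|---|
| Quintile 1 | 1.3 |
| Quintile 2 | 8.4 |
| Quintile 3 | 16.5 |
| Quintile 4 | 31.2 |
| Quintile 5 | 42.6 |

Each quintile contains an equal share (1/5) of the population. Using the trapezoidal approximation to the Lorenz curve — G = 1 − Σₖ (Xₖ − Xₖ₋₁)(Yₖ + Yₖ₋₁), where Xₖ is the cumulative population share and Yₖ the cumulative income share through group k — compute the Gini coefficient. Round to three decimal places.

0.422

Cumulative income shares Yₖ: 0.0130, 0.0970, 0.2620, 0.5740, 1.0000
Σ (Xₖ−Xₖ₋₁)(Yₖ+Yₖ₋₁) = (1/5)(0.0130+0.0000) + (1/5)(0.0970+0.0130) + (1/5)(0.2620+0.0970) + (1/5)(0.5740+0.2620) + (1/5)(1.0000+0.5740)
  = 0.0026 + 0.0220 + 0.0718 + 0.1672 + 0.3148 = 0.5784
G = 1 − 0.5784 = 0.4216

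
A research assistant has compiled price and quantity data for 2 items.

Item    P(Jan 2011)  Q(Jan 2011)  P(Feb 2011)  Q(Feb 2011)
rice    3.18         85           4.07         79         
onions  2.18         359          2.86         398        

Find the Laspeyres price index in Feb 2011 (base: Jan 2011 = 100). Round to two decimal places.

Laspeyres price index uses base-period quantities as weights.
ΣP(Feb 2011)·Q(Jan 2011) = 4.07×85 + 2.86×359 = 345.95 + 1026.74 = 1372.69
ΣP(Jan 2011)·Q(Jan 2011) = 3.18×85 + 2.18×359 = 270.3 + 782.62 = 1052.92
Index = 1372.69 / 1052.92 × 100 = 130.3698

130.37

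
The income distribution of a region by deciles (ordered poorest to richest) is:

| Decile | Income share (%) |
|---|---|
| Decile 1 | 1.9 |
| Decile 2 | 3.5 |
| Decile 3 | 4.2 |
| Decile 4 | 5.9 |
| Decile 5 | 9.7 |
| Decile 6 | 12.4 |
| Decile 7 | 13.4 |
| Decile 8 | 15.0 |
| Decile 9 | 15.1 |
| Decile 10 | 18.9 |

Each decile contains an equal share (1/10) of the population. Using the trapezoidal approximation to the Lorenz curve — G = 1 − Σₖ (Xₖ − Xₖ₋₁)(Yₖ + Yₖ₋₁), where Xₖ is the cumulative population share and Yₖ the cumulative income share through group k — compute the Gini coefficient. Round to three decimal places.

Cumulative income shares Yₖ: 0.0190, 0.0540, 0.0960, 0.1550, 0.2520, 0.3760, 0.5100, 0.6600, 0.8110, 1.0000
Σ (Xₖ−Xₖ₋₁)(Yₖ+Yₖ₋₁) = (1/10)(0.0190+0.0000) + (1/10)(0.0540+0.0190) + (1/10)(0.0960+0.0540) + (1/10)(0.1550+0.0960) + (1/10)(0.2520+0.1550) + (1/10)(0.3760+0.2520) + (1/10)(0.5100+0.3760) + (1/10)(0.6600+0.5100) + (1/10)(0.8110+0.6600) + (1/10)(1.0000+0.8110)
  = 0.0019 + 0.0073 + 0.0150 + 0.0251 + 0.0407 + 0.0628 + 0.0886 + 0.1170 + 0.1471 + 0.1811 = 0.6866
G = 1 − 0.6866 = 0.3134

0.313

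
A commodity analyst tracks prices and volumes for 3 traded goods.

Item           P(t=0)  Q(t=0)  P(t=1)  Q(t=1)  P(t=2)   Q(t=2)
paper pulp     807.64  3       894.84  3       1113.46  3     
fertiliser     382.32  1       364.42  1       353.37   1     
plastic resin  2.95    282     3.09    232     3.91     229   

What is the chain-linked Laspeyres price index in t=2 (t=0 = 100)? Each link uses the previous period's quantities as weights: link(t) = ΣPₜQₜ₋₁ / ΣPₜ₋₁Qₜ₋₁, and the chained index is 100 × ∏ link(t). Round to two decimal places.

Link t=0→t=1:
ΣP(t=1)Q(t=0) = 894.84×3 + 364.42×1 + 3.09×282 = 2684.52 + 364.42 + 871.38 = 3920.32
ΣP(t=0)Q(t=0) = 807.64×3 + 382.32×1 + 2.95×282 = 2422.92 + 382.32 + 831.9 = 3637.14
link = 3920.32/3637.14 = 1.077858
Link t=1→t=2:
ΣP(t=2)Q(t=1) = 1113.46×3 + 353.37×1 + 3.91×232 = 3340.38 + 353.37 + 907.12 = 4600.87
ΣP(t=1)Q(t=1) = 894.84×3 + 364.42×1 + 3.09×232 = 2684.52 + 364.42 + 716.88 = 3765.82
link = 4600.87/3765.82 = 1.221745
Chained index = 100 × 1.077858 × 1.221745 = 131.6867

131.69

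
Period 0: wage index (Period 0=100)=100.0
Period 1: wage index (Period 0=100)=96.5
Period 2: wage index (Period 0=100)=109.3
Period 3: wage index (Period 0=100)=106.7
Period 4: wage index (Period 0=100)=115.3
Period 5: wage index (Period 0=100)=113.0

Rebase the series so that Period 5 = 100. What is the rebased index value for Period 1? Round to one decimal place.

Rebased(Period 1) = 96.5 / 113.0 × 100 = 85.3982

85.4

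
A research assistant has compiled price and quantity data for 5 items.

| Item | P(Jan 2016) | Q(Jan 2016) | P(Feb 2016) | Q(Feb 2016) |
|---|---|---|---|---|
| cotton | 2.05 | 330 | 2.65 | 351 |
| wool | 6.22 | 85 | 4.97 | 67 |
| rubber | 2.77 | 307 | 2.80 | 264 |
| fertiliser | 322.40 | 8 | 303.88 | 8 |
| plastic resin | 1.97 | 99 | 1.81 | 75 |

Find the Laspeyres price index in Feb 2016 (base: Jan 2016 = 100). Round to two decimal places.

Laspeyres price index uses base-period quantities as weights.
ΣP(Feb 2016)·Q(Jan 2016) = 2.65×330 + 4.97×85 + 2.80×307 + 303.88×8 + 1.81×99 = 874.5 + 422.45 + 859.6 + 2431.04 + 179.19 = 4766.78
ΣP(Jan 2016)·Q(Jan 2016) = 2.05×330 + 6.22×85 + 2.77×307 + 322.40×8 + 1.97×99 = 676.5 + 528.7 + 850.39 + 2579.2 + 195.03 = 4829.82
Index = 4766.78 / 4829.82 × 100 = 98.6948

98.69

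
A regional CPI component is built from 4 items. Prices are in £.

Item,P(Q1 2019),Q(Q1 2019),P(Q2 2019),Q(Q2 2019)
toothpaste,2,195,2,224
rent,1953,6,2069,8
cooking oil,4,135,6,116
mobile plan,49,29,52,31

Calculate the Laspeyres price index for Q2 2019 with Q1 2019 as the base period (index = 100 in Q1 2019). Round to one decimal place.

107.5

Laspeyres price index uses base-period quantities as weights.
ΣP(Q2 2019)·Q(Q1 2019) = 2×195 + 2069×6 + 6×135 + 52×29 = 390 + 12414 + 810 + 1508 = 15122
ΣP(Q1 2019)·Q(Q1 2019) = 2×195 + 1953×6 + 4×135 + 49×29 = 390 + 11718 + 540 + 1421 = 14069
Index = 15122 / 14069 × 100 = 107.4845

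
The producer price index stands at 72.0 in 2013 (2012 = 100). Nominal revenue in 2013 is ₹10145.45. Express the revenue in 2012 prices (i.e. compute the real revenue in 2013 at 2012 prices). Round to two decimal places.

14090.90

Real = Nominal ÷ (Index/100) = 10145.45 ÷ (72.0/100)
     = 10145.45 ÷ 0.720 = 14090.9028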